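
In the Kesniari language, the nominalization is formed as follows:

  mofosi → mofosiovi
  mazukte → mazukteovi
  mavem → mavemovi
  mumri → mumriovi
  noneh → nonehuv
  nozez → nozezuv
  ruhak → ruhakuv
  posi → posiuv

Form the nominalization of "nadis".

mofosi and posi both end in -i yet inflect differently (mofosiovi, posiuv), so the final letter is not what conditions the rule; the first letter is.
"nadis" begins with n-. The stems beginning with n- (noneh → nonehuv, nozez → nozezuv) add -uv.
So nadis → nadisuv.

nadisuv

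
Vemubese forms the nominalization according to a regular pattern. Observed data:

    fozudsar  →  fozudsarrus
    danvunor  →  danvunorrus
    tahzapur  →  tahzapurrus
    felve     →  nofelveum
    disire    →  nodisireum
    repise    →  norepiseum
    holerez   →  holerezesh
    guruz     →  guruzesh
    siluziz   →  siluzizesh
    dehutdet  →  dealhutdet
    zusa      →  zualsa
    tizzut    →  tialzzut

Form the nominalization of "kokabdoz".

felve and holerez both have last vowel 'e' yet inflect differently (nofelveum, holerezesh), so the last vowel is not what conditions the rule; the final letter is.
"kokabdoz" ends in -z. The stems ending in -z (holerez → holerezesh, guruz → guruzesh, siluziz → siluzizesh) add -esh.
The other patterns: stems ending in -r double the final consonant and add -us; stems ending in -e add no- … -um around the stem; stems ending in -a or -t insert -al- after the first vowel.
So kokabdoz → kokabdozesh.

kokabdozesh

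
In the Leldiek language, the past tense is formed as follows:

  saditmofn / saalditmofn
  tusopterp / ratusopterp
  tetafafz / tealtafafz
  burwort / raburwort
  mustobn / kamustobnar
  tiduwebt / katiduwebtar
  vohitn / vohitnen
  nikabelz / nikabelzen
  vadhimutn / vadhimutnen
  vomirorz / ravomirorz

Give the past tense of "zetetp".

saditmofn and mustobn both end in -n yet inflect differently (saalditmofn, kamustobnar), so the final letter is not what conditions the rule; the second-to-last letter is.
"zetetp" has second-to-last letter 't'. The stems whose second-to-last letter is 't' (vohitn → vohitnen, vadhimutn → vadhimutnen) add -en.
So zetetp → zetetpen.

zetetpen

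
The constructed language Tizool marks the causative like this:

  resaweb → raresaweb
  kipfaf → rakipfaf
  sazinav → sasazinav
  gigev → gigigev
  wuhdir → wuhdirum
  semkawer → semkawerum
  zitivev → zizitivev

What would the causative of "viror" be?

semkawer and zitivev both have last vowel 'e' yet inflect differently (semkawerum, zizitivev), so the last vowel is not what conditions the rule; the final letter is.
"viror" ends in -r. The stems ending in -r (semkawer → semkawerum, wuhdir → wuhdirum) add -um.
So viror → virorum.

virorum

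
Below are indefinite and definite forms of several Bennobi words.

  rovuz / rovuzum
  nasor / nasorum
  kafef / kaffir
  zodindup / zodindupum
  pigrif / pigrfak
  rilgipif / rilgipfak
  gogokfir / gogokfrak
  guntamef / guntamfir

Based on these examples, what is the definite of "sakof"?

"sakof" has last vowel 'o'. The one such stem in the data (nasor → nasorum) adds -um, so the same rule applies.
So sakof → sakofum.

sakofum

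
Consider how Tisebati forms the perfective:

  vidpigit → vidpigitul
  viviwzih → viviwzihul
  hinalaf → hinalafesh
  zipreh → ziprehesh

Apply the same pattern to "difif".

dififul

viviwzih and zipreh both end in -h yet inflect differently (viviwzihul, ziprehesh), so the final letter is not what conditions the rule; the last vowel is.
"difif" has last vowel 'i'. The stems whose last vowel is 'i' (viviwzih → viviwzihul, vidpigit → vidpigitul) add -ul.
So difif → dififul.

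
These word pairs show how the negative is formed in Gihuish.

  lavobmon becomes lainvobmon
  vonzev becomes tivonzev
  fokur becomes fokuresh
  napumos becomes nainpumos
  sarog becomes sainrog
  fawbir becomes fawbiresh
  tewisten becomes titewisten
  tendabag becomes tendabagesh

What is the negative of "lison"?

liinson

"lison" has last vowel 'o'. The stems whose last vowel is 'o' (sarog → sainrog, lavobmon → lainvobmon, napumos → nainpumos) insert -in- after the first vowel.
So lison → liinson.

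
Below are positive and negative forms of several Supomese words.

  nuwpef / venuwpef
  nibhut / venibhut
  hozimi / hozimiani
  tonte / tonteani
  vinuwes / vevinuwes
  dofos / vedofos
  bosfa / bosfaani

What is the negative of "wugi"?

wugiani

tonte and nuwpef both have last vowel 'e' yet inflect differently (tonteani, venuwpef), so the last vowel is not what conditions the rule; whether the stem ends in a vowel or a consonant is.
"wugi" ends in a vowel. The stems ending in a vowel (bosfa → bosfaani, tonte → tonteani, hozimi → hozimiani) add -ani.
The other pattern: stems ending in a consonant add the prefix ve-.
So wugi → wugiani.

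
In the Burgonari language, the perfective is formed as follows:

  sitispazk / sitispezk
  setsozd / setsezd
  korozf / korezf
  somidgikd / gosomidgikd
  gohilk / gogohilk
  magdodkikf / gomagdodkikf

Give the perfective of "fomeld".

gofomeld

setsozd and somidgikd both end in -d yet inflect differently (setsezd, gosomidgikd), so the final letter is not what conditions the rule; the second-to-last letter is.
"fomeld" has second-to-last letter 'l'. The one such stem in the data (gohilk → gogohilk) adds the prefix go-, so the same rule applies.
The other pattern: stems whose second-to-last letter is 'z' change the last vowel to 'e'.
So fomeld → gofomeld.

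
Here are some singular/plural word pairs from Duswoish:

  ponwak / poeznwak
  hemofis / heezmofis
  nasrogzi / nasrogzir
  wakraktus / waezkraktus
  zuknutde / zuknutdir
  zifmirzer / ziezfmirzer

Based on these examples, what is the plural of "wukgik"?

hemofis and nasrogzi both have last vowel 'i' yet inflect differently (heezmofis, nasrogzir), so the last vowel is not what conditions the rule; whether the stem ends in a vowel or a consonant is.
"wukgik" ends in a consonant. The stems ending in a consonant (ponwak → poeznwak, zifmirzer → ziezfmirzer, hemofis → heezmofis) insert -ez- after the first vowel.
So wukgik → wuezkgik.

wuezkgik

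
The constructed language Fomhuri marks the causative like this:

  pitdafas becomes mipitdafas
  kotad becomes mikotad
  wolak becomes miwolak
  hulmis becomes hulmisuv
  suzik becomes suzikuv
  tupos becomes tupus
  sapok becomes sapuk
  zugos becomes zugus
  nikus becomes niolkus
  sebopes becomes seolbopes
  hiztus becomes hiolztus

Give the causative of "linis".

"linis" has last vowel 'i'. The stems whose last vowel is 'i' (hulmis → hulmisuv, suzik → suzikuv) add -uv.
The other patterns: stems whose last vowel is 'a' add the prefix mi-; stems whose last vowel is 'o' change the last vowel to 'u'; stems whose last vowel is 'e' or 'u' insert -ol- after the first vowel.
So linis → linisuv.

linisuv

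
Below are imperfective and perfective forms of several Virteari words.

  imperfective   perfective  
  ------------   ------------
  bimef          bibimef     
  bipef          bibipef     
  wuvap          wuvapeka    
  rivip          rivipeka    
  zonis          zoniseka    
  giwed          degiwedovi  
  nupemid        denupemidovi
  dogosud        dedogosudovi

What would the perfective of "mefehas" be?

bimef and giwed both have last vowel 'e' yet inflect differently (bibimef, degiwedovi), so the last vowel is not what conditions the rule; the final letter is.
"mefehas" ends in -s. The one such stem in the data (zonis → zoniseka) adds -eka, so the same rule applies.
The other patterns: stems ending in -f repeat the first consonant+vowel as a prefix; stems ending in -d add de- … -ovi around the stem.
So mefehas → mefehaseka.

mefehaseka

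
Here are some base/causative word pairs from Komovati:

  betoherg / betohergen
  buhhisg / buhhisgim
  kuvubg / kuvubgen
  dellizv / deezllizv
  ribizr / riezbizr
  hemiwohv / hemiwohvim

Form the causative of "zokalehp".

"zokalehp" has second-to-last letter 'h'. The one such stem in the data (hemiwohv → hemiwohvim) adds -im, so the same rule applies.
So zokalehp → zokalehpim.

zokalehpim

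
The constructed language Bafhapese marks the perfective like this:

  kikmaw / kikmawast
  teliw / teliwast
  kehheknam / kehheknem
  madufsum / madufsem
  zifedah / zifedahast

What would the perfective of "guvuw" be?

"guvuw" ends in -w. The stems ending in -w (kikmaw → kikmawast, teliw → teliwast) add -ast.
So guvuw → guvuwast.

guvuwast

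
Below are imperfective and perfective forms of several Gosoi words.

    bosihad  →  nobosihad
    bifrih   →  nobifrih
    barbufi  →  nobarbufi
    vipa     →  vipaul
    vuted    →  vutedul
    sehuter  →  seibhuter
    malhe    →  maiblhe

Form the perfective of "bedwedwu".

nobedwedwu

bosihad and vuted both end in -d yet inflect differently (nobosihad, vutedul), so the final letter is not what conditions the rule; the first letter is.
"bedwedwu" begins with b-. The stems beginning with b- (bosihad → nobosihad, bifrih → nobifrih, barbufi → nobarbufi) add the prefix no-.
The other patterns: stems beginning with v- add -ul; stems beginning with m- or s- insert -ib- after the first vowel.
So bedwedwu → nobedwedwu.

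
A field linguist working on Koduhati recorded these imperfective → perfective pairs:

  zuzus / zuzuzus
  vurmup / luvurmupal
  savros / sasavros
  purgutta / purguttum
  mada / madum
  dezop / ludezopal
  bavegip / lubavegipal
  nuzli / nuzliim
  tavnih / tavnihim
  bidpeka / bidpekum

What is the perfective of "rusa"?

"rusa" ends in -a. The stems ending in -a (mada → madum, bidpeka → bidpekum, purgutta → purguttum) drop the final letter and add -um.
The other patterns: stems ending in -s repeat the first consonant+vowel as a prefix; stems ending in -p add lu- … -al around the stem; stems ending in -h or -i add -im.
So rusa → rusum.

rusum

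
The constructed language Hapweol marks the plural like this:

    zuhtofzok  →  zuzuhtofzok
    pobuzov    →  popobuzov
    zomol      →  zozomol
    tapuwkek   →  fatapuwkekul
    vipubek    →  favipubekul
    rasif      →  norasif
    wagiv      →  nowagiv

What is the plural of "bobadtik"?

zuhtofzok and tapuwkek both end in -k yet inflect differently (zuzuhtofzok, fatapuwkekul), so the final letter is not what conditions the rule; the last vowel is.
"bobadtik" has last vowel 'i'. The stems whose last vowel is 'i' (rasif → norasif, wagiv → nowagiv) add the prefix no-.
The other patterns: stems whose last vowel is 'o' repeat the first consonant+vowel as a prefix; stems whose last vowel is 'e' add fa- … -ul around the stem.
So bobadtik → nobobadtik.

nobobadtik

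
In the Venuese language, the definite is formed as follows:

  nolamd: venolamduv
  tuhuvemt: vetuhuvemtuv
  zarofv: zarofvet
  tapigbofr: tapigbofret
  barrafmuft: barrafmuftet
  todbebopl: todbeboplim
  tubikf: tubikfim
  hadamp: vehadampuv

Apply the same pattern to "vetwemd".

"vetwemd" has second-to-last letter 'm'. The stems whose second-to-last letter is 'm' (hadamp → vehadampuv, nolamd → venolamduv, tuhuvemt → vetuhuvemtuv) add ve- … -uv around the stem.
So vetwemd → vevetwemduv.

vevetwemduv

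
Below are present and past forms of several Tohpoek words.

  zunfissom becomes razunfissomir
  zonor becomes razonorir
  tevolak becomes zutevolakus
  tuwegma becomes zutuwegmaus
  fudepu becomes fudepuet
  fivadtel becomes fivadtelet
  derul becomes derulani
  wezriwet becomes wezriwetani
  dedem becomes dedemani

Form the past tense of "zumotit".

razumotitir

"zumotit" begins with z-. The stems beginning with z- (zunfissom → razunfissomir, zonor → razonorir) add ra- … -ir around the stem.
The other patterns: stems beginning with t- add zu- … -us around the stem; stems beginning with f- add -et; stems beginning with d- or w- add -ani.
So zumotit → razumotitir.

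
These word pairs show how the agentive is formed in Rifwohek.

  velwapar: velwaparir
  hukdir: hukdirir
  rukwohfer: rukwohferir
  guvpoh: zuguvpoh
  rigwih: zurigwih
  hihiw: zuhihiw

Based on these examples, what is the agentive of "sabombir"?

sabombirir

"sabombir" ends in -r. The stems ending in -r (velwapar → velwaparir, hukdir → hukdirir, rukwohfer → rukwohferir) add -ir.
So sabombir → sabombirir.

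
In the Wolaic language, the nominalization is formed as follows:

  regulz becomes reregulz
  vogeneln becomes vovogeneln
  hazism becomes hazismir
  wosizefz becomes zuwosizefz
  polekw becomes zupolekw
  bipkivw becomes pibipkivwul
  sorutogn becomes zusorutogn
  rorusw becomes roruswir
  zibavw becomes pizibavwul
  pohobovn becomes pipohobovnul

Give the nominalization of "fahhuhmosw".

fahhuhmoswir

vogeneln and pohobovn both end in -n yet inflect differently (vovogeneln, pipohobovnul), so the final letter is not what conditions the rule; the second-to-last letter is.
"fahhuhmosw" has second-to-last letter 's'. The stems whose second-to-last letter is 's' (rorusw → roruswir, hazism → hazismir) add -ir.
So fahhuhmosw → fahhuhmoswir.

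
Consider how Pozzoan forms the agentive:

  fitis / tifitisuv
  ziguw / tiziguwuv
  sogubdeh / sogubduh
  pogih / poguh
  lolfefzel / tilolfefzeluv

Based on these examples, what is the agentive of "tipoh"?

tipuh

pogih and fitis both have last vowel 'i' yet inflect differently (poguh, tifitisuv), so the last vowel is not what conditions the rule; the final letter is.
"tipoh" ends in -h. The stems ending in -h (sogubdeh → sogubduh, pogih → poguh) change the last vowel to 'u'.
The other pattern: stems ending in -l, -s or -w add ti- … -uv around the stem.
So tipoh → tipuh.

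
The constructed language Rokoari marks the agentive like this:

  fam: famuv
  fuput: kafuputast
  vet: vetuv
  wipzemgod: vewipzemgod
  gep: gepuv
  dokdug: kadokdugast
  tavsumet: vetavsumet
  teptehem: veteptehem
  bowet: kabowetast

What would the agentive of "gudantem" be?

vegudantem

vet and fuput both end in -t yet inflect differently (vetuv, kafuputast), so the final letter is not what conditions the rule; the number of vowels is.
"gudantem" has 3 vowels. The stems with 3 vowels (teptehem → veteptehem, wipzemgod → vewipzemgod, tavsumet → vetavsumet) add the prefix ve-.
So gudantem → vegudantem.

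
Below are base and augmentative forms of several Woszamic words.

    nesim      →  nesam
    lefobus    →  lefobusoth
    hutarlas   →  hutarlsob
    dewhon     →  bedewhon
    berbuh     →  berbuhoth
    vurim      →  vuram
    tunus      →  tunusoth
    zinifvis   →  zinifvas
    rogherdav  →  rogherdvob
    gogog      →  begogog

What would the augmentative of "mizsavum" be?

zinifvis and hutarlas both end in -s yet inflect differently (zinifvas, hutarlsob), so the final letter is not what conditions the rule; the last vowel is.
"mizsavum" has last vowel 'u'. The stems whose last vowel is 'u' (tunus → tunusoth, lefobus → lefobusoth, berbuh → berbuhoth) add -oth.
So mizsavum → mizsavumoth.

mizsavumoth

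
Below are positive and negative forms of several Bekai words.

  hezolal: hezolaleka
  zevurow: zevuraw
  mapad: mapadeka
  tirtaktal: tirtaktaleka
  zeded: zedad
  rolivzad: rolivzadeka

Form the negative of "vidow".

rolivzad and zeded both end in -d yet inflect differently (rolivzadeka, zedad), so the final letter is not what conditions the rule; the last vowel is.
"vidow" has last vowel 'o'. The one such stem in the data (zevurow → zevuraw) changes the last vowel to 'a' (as does zeded), so the same rule applies.
So vidow → vidaw.

vidaw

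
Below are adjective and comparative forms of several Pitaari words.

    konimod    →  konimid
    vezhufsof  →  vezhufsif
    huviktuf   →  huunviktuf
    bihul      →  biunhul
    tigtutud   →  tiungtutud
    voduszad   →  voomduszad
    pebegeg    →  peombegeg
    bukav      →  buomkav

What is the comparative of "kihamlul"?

kiunhamlul

"kihamlul" has last vowel 'u'. The stems whose last vowel is 'u' (huviktuf → huunviktuf, bihul → biunhul, tigtutud → tiungtutud) insert -un- after the first vowel.
So kihamlul → kiunhamlul.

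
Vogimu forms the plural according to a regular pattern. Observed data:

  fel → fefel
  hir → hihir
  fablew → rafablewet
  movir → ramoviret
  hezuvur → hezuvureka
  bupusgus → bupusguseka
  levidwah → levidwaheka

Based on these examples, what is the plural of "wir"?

hir and movir both end in -r yet inflect differently (hihir, ramoviret), so the final letter is not what conditions the rule; the number of vowels is.
"wir" has 1 vowel. The stems with 1 vowel (fel → fefel, hir → hihir) repeat the first consonant+vowel as a prefix.
So wir → wiwir.

wiwir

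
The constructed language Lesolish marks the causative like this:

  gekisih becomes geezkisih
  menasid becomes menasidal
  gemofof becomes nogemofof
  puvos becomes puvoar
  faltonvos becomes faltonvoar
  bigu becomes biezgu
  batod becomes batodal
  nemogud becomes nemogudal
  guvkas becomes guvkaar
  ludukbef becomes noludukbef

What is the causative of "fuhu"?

"fuhu" ends in -u. The one such stem in the data (bigu → biezgu) inserts -ez- after the first vowel (as does gekisih), so the same rule applies.
So fuhu → fuezhu.

fuezhu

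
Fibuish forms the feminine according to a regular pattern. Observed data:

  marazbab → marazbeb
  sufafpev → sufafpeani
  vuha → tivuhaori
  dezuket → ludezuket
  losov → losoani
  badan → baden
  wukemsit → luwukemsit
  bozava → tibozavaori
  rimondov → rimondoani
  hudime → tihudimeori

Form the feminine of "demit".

ludemit

"demit" ends in -t. The stems ending in -t (dezuket → ludezuket, wukemsit → luwukemsit) add the prefix lu-.
The other patterns: stems ending in -v drop the final letter and add -ani; stems ending in -a or -e add ti- … -ori around the stem; stems ending in -b or -n change the last vowel to 'e'.
So demit → ludemit.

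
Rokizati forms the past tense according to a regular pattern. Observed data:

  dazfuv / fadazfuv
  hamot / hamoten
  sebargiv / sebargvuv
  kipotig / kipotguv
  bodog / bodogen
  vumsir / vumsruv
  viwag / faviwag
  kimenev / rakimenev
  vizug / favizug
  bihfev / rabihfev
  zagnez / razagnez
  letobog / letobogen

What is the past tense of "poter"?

letobog and kipotig both end in -g yet inflect differently (letobogen, kipotguv), so the final letter is not what conditions the rule; the last vowel is.
"poter" has last vowel 'e'. The stems whose last vowel is 'e' (kimenev → rakimenev, zagnez → razagnez, bihfev → rabihfev) add the prefix ra-.
So poter → rapoter.

rapoter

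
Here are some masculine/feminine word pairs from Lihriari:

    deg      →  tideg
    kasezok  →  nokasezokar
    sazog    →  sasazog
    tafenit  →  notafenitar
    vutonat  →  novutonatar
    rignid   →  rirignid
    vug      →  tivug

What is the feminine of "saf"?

tisaf

vug and sazog both end in -g yet inflect differently (tivug, sasazog), so the final letter is not what conditions the rule; the number of vowels is.
"saf" has 1 vowel. The stems with 1 vowel (vug → tivug, deg → tideg) add the prefix ti-.
The other patterns: stems with 2 vowels repeat the first consonant+vowel as a prefix; stems with 3 vowels add no- … -ar around the stem.
So saf → tisaf.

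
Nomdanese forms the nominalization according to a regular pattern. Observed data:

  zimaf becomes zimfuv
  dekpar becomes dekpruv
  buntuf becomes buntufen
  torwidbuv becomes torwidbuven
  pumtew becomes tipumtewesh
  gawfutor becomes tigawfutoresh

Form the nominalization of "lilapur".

zimaf and buntuf both end in -f yet inflect differently (zimfuv, buntufen), so the final letter is not what conditions the rule; the last vowel is.
"lilapur" has last vowel 'u'. The stems whose last vowel is 'u' (buntuf → buntufen, torwidbuv → torwidbuven) add -en.
So lilapur → lilapuren.

lilapuren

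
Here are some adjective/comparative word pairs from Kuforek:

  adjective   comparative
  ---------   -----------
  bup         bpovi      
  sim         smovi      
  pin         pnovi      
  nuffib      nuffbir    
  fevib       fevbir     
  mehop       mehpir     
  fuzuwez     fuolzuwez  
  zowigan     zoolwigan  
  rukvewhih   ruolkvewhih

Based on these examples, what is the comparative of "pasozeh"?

paolsozeh

bup and mehop both end in -p yet inflect differently (bpovi, mehpir), so the final letter is not what conditions the rule; the number of vowels is.
"pasozeh" has 3 vowels. The stems with 3 vowels (fuzuwez → fuolzuwez, zowigan → zoolwigan, rukvewhih → ruolkvewhih) insert -ol- after the first vowel.
The other patterns: stems with 1 vowel delete the last vowel and add -ovi; stems with 2 vowels delete the last vowel and add -ir.
So pasozeh → paolsozeh.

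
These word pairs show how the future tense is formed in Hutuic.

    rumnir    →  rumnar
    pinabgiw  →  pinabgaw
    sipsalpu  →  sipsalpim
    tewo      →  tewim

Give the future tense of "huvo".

pinabgiw and sipsalpu both have 3 vowels yet inflect differently (pinabgaw, sipsalpim), so the number of vowels is not what conditions the rule; whether the stem ends in a vowel or a consonant is.
"huvo" ends in a vowel. The stems ending in a vowel (sipsalpu → sipsalpim, tewo → tewim) drop the final letter and add -im.
So huvo → huvim.

huvim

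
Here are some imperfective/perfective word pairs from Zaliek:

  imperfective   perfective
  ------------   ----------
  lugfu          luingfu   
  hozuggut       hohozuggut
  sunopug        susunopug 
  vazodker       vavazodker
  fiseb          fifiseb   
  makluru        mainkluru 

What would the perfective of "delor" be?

dedelor

makluru and sunopug both have last vowel 'u' yet inflect differently (mainkluru, susunopug), so the last vowel is not what conditions the rule; whether the stem ends in a vowel or a consonant is.
"delor" ends in a consonant. The stems ending in a consonant (sunopug → susunopug, fiseb → fifiseb, hozuggut → hohozuggut) repeat the first consonant+vowel as a prefix.
So delor → dedelor.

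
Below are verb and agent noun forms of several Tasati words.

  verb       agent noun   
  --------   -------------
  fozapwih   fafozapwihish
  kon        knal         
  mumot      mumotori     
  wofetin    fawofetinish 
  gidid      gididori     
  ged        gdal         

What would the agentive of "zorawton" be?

"zorawton" has 3 vowels. The stems with 3 vowels (wofetin → fawofetinish, fozapwih → fafozapwihish) add fa- … -ish around the stem.
The other patterns: stems with 1 vowel delete the last vowel and add -al; stems with 2 vowels add -ori.
So zorawton → fazorawtonish.

fazorawtonish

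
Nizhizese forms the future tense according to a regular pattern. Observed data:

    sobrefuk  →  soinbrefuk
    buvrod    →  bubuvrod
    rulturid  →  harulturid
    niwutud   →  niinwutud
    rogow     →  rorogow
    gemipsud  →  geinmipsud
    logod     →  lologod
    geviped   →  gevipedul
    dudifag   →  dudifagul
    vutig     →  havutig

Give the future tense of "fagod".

fafagod

geviped and logod both end in -d yet inflect differently (gevipedul, lologod), so the final letter is not what conditions the rule; the last vowel is.
"fagod" has last vowel 'o'. The stems whose last vowel is 'o' (logod → lologod, buvrod → bubuvrod, rogow → rorogow) repeat the first consonant+vowel as a prefix.
So fagod → fafagod.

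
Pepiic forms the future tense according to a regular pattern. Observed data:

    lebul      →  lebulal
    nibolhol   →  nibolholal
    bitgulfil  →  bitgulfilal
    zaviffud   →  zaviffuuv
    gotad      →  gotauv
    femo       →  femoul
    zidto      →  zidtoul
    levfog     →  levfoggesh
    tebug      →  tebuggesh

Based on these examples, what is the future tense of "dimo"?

dimoul

lebul and zaviffud both have last vowel 'u' yet inflect differently (lebulal, zaviffuuv), so the last vowel is not what conditions the rule; the final letter is.
"dimo" ends in -o. The stems ending in -o (femo → femoul, zidto → zidtoul) add -ul.
The other patterns: stems ending in -l add -al; stems ending in -d drop the final letter and add -uv; stems ending in -g double the final consonant and add -esh.
So dimo → dimoul.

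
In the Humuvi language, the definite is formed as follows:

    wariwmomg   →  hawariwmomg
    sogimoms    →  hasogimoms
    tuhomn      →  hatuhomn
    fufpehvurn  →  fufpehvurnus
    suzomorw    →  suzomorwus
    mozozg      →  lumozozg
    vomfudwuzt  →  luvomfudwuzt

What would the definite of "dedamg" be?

hadedamg

"dedamg" has second-to-last letter 'm'. The stems whose second-to-last letter is 'm' (wariwmomg → hawariwmomg, sogimoms → hasogimoms, tuhomn → hatuhomn) add the prefix ha-.
The other patterns: stems whose second-to-last letter is 'r' add -us; stems whose second-to-last letter is 'z' add the prefix lu-.
So dedamg → hadedamg.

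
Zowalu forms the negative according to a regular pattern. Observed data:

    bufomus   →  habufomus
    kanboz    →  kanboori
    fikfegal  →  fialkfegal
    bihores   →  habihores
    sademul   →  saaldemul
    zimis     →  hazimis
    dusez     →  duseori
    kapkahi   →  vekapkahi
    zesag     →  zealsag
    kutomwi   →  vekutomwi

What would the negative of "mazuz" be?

mazuori

dusez and bihores both have last vowel 'e' yet inflect differently (duseori, habihores), so the last vowel is not what conditions the rule; the final letter is.
"mazuz" ends in -z. The stems ending in -z (dusez → duseori, kanboz → kanboori) drop the final letter and add -ori.
So mazuz → mazuori.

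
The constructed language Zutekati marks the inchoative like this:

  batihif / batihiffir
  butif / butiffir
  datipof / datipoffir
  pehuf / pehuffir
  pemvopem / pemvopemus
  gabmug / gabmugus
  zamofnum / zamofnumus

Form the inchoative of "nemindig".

"nemindig" ends in -g. The one such stem in the data (gabmug → gabmugus) adds -us, so the same rule applies.
So nemindig → nemindigus.

nemindigus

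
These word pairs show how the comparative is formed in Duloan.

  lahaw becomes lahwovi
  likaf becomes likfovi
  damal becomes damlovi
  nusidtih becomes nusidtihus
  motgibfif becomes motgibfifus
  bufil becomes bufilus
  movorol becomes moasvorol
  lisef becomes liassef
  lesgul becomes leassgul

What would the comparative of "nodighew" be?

noasdighew

likaf and motgibfif both end in -f yet inflect differently (likfovi, motgibfifus), so the final letter is not what conditions the rule; the last vowel is.
"nodighew" has last vowel 'e'. The one such stem in the data (lisef → liassef) inserts -as- after the first vowel (as do movorol, lesgul), so the same rule applies.
The other patterns: stems whose last vowel is 'a' delete the last vowel and add -ovi; stems whose last vowel is 'i' add -us.
So nodighew → noasdighew.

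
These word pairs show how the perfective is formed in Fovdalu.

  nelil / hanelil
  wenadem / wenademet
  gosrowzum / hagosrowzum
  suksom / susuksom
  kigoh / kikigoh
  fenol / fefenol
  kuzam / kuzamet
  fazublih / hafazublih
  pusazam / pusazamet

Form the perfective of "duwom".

duduwom

"duwom" has last vowel 'o'. The stems whose last vowel is 'o' (suksom → susuksom, kigoh → kikigoh, fenol → fefenol) repeat the first consonant+vowel as a prefix.
The other patterns: stems whose last vowel is 'a' or 'e' add -et; stems whose last vowel is 'i' or 'u' add the prefix ha-.
So duwom → duduwom.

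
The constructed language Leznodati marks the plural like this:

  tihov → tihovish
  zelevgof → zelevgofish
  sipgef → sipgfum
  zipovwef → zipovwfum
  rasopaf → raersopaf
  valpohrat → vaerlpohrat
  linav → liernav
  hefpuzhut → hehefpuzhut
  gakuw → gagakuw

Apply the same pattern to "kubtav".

kuerbtav

zelevgof and sipgef both end in -f yet inflect differently (zelevgofish, sipgfum), so the final letter is not what conditions the rule; the last vowel is.
"kubtav" has last vowel 'a'. The stems whose last vowel is 'a' (rasopaf → raersopaf, valpohrat → vaerlpohrat, linav → liernav) insert -er- after the first vowel.
The other patterns: stems whose last vowel is 'o' add -ish; stems whose last vowel is 'e' delete the last vowel and add -um; stems whose last vowel is 'u' repeat the first consonant+vowel as a prefix.
So kubtav → kuerbtav.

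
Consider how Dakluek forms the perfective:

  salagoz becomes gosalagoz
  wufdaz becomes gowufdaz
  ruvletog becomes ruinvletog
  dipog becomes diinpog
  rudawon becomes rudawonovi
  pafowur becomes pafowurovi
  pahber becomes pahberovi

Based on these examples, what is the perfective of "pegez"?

gopegez

"pegez" ends in -z. The stems ending in -z (salagoz → gosalagoz, wufdaz → gowufdaz) add the prefix go-.
The other patterns: stems ending in -g insert -in- after the first vowel; stems ending in -n or -r add -ovi.
So pegez → gopegez.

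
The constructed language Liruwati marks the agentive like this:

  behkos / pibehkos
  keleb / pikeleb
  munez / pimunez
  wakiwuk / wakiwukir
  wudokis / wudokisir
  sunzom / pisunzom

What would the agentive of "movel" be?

pimovel

behkos and wudokis both end in -s yet inflect differently (pibehkos, wudokisir), so the final letter is not what conditions the rule; the number of vowels is.
"movel" has 2 vowels. The stems with 2 vowels (sunzom → pisunzom, munez → pimunez, keleb → pikeleb) add the prefix pi-.
So movel → pimovel.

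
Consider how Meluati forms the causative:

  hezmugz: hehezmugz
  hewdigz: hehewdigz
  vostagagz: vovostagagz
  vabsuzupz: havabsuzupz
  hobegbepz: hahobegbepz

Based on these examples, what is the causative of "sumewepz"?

hasumewepz

hezmugz and vabsuzupz both end in -z yet inflect differently (hehezmugz, havabsuzupz), so the final letter is not what conditions the rule; the second-to-last letter is.
"sumewepz" has second-to-last letter 'p'. The stems whose second-to-last letter is 'p' (vabsuzupz → havabsuzupz, hobegbepz → hahobegbepz) add the prefix ha-.
The other pattern: stems whose second-to-last letter is 'g' repeat the first consonant+vowel as a prefix.
So sumewepz → hasumewepz.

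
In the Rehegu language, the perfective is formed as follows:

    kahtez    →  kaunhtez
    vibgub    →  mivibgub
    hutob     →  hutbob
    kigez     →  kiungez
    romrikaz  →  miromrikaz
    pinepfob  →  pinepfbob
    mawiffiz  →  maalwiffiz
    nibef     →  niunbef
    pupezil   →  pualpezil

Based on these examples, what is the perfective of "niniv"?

"niniv" has last vowel 'i'. The stems whose last vowel is 'i' (mawiffiz → maalwiffiz, pupezil → pualpezil) insert -al- after the first vowel.
The other patterns: stems whose last vowel is 'e' insert -un- after the first vowel; stems whose last vowel is 'o' delete the last vowel and add -ob; stems whose last vowel is 'a' or 'u' add the prefix mi-.
So niniv → nialniv.

nialniv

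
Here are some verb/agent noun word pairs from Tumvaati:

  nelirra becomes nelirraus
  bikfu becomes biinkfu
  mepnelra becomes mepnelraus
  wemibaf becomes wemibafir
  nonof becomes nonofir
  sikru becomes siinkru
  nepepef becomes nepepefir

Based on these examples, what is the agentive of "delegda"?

delegdaus

mepnelra and wemibaf both have last vowel 'a' yet inflect differently (mepnelraus, wemibafir), so the last vowel is not what conditions the rule; the final letter is.
"delegda" ends in -a. The stems ending in -a (mepnelra → mepnelraus, nelirra → nelirraus) add -us.
The other patterns: stems ending in -f add -ir; stems ending in -u insert -in- after the first vowel.
So delegda → delegdaus.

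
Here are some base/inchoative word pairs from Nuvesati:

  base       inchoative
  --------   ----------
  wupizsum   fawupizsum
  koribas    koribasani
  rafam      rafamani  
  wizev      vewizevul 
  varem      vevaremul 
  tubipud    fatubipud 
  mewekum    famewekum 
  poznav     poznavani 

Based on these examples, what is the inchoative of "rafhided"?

verafhidedul

rafam and mewekum both end in -m yet inflect differently (rafamani, famewekum), so the final letter is not what conditions the rule; the last vowel is.
"rafhided" has last vowel 'e'. The stems whose last vowel is 'e' (varem → vevaremul, wizev → vewizevul) add ve- … -ul around the stem.
So rafhided → verafhidedul.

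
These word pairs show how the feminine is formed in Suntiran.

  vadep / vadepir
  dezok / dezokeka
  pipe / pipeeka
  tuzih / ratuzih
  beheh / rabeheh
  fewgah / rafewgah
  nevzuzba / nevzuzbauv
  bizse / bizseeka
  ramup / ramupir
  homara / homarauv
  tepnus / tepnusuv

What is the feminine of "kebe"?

tepnus and ramup both have last vowel 'u' yet inflect differently (tepnusuv, ramupir), so the last vowel is not what conditions the rule; the final letter is.
"kebe" ends in -e. The stems ending in -e (bizse → bizseeka, pipe → pipeeka) add -eka.
So kebe → kebeeka.

kebeeka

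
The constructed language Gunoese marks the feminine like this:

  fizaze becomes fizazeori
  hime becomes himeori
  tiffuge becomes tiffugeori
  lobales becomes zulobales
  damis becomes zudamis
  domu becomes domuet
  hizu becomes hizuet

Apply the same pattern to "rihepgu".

lobales and tiffuge both have last vowel 'e' yet inflect differently (zulobales, tiffugeori), so the last vowel is not what conditions the rule; the final letter is.
"rihepgu" ends in -u. The stems ending in -u (hizu → hizuet, domu → domuet) add -et.
The other patterns: stems ending in -s add the prefix zu-; stems ending in -e add -ori.
So rihepgu → rihepguet.

rihepguet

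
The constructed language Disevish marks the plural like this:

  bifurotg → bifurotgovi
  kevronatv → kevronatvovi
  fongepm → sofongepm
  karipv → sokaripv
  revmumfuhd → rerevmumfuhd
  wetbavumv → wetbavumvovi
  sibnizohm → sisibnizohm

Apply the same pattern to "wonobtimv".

sibnizohm and fongepm both end in -m yet inflect differently (sisibnizohm, sofongepm), so the final letter is not what conditions the rule; the second-to-last letter is.
"wonobtimv" has second-to-last letter 'm'. The one such stem in the data (wetbavumv → wetbavumvovi) adds -ovi, so the same rule applies.
So wonobtimv → wonobtimvovi.

wonobtimvovi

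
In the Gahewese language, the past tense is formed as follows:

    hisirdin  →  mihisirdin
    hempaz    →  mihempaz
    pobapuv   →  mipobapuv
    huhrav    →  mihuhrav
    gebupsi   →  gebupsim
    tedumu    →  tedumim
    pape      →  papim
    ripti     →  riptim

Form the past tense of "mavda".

hisirdin and gebupsi both have last vowel 'i' yet inflect differently (mihisirdin, gebupsim), so the last vowel is not what conditions the rule; whether the stem ends in a vowel or a consonant is.
"mavda" ends in a vowel. The stems ending in a vowel (gebupsi → gebupsim, tedumu → tedumim, pape → papim) drop the final letter and add -im.
So mavda → mavdim.

mavdim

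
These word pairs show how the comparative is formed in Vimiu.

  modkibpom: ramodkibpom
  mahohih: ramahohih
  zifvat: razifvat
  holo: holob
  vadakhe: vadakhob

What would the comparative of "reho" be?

"reho" ends in a vowel. The stems ending in a vowel (holo → holob, vadakhe → vadakhob) drop the final letter and add -ob.
So reho → rehob.

rehob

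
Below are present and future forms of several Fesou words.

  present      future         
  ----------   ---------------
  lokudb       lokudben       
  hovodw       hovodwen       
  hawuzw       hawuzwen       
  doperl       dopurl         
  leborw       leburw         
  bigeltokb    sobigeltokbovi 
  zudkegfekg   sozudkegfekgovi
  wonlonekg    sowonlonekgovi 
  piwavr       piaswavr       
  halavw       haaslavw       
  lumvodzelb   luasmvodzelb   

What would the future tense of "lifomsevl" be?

hovodw and leborw both end in -w yet inflect differently (hovodwen, leburw), so the final letter is not what conditions the rule; the second-to-last letter is.
"lifomsevl" has second-to-last letter 'v'. The stems whose second-to-last letter is 'v' (piwavr → piaswavr, halavw → haaslavw) insert -as- after the first vowel.
The other patterns: stems whose second-to-last letter is 'd' or 'z' add -en; stems whose second-to-last letter is 'r' change the last vowel to 'u'; stems whose second-to-last letter is 'k' add so- … -ovi around the stem.
So lifomsevl → liasfomsevl.

liasfomsevl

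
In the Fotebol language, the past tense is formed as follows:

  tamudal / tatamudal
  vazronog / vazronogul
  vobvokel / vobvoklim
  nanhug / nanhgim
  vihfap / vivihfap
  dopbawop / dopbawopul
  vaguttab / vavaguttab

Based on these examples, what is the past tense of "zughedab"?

zuzughedab

vihfap and dopbawop both end in -p yet inflect differently (vivihfap, dopbawopul), so the final letter is not what conditions the rule; the last vowel is.
"zughedab" has last vowel 'a'. The stems whose last vowel is 'a' (tamudal → tatamudal, vaguttab → vavaguttab, vihfap → vivihfap) repeat the first consonant+vowel as a prefix.
So zughedab → zuzughedab.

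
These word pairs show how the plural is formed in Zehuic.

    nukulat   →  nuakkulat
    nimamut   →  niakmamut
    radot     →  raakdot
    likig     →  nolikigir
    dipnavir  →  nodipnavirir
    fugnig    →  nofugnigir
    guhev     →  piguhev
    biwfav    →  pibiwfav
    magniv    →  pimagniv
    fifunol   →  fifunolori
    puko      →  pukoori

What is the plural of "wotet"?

woaktet

nukulat and biwfav both have last vowel 'a' yet inflect differently (nuakkulat, pibiwfav), so the last vowel is not what conditions the rule; the final letter is.
"wotet" ends in -t. The stems ending in -t (nukulat → nuakkulat, nimamut → niakmamut, radot → raakdot) insert -ak- after the first vowel.
So wotet → woaktet.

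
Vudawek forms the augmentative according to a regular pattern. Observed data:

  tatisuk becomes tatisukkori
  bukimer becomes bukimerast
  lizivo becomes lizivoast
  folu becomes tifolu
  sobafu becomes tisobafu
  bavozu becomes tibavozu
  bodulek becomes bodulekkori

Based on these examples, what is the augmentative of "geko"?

gekoast

folu and tatisuk both have last vowel 'u' yet inflect differently (tifolu, tatisukkori), so the last vowel is not what conditions the rule; the final letter is.
"geko" ends in -o. The one such stem in the data (lizivo → lizivoast) adds -ast, so the same rule applies.
So geko → gekoast.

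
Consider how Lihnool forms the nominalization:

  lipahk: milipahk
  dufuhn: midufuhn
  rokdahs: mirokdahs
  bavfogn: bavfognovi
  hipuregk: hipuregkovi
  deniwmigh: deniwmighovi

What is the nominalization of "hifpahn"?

dufuhn and bavfogn both end in -n yet inflect differently (midufuhn, bavfognovi), so the final letter is not what conditions the rule; the second-to-last letter is.
"hifpahn" has second-to-last letter 'h'. The stems whose second-to-last letter is 'h' (lipahk → milipahk, dufuhn → midufuhn, rokdahs → mirokdahs) add the prefix mi-.
The other pattern: stems whose second-to-last letter is 'g' add -ovi.
So hifpahn → mihifpahn.

mihifpahn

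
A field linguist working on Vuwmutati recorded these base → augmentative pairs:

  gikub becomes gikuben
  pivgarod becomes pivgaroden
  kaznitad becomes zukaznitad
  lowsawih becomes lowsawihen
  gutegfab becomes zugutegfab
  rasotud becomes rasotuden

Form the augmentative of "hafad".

kaznitad and pivgarod both end in -d yet inflect differently (zukaznitad, pivgaroden), so the final letter is not what conditions the rule; the last vowel is.
"hafad" has last vowel 'a'. The stems whose last vowel is 'a' (gutegfab → zugutegfab, kaznitad → zukaznitad) add the prefix zu-.
The other pattern: stems whose last vowel is 'i', 'o' or 'u' add -en.
So hafad → zuhafad.

zuhafad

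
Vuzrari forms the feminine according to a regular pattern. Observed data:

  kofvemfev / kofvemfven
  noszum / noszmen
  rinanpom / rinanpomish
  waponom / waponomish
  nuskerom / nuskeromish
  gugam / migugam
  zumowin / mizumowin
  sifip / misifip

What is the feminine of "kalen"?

noszum and rinanpom both end in -m yet inflect differently (noszmen, rinanpomish), so the final letter is not what conditions the rule; the last vowel is.
"kalen" has last vowel 'e'. The one such stem in the data (kofvemfev → kofvemfven) deletes the last vowel and adds -en (as does noszum), so the same rule applies.
The other patterns: stems whose last vowel is 'o' add -ish; stems whose last vowel is 'a' or 'i' add the prefix mi-.
So kalen → kalnen.

kalnen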